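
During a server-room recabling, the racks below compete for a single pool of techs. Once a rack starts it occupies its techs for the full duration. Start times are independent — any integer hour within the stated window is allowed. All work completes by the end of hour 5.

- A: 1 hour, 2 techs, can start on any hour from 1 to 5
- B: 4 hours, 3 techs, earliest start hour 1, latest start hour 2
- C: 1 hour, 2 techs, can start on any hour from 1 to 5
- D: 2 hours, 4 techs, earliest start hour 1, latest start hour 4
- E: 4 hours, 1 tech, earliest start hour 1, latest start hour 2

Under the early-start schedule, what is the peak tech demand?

12

Early-start schedule: A@1, B@1, C@1, D@1, E@1.
Load per hour: hour 1: 12, hour 2: 8, hour 3: 4, hour 4: 4, hour 5: 0.
Peak is 12.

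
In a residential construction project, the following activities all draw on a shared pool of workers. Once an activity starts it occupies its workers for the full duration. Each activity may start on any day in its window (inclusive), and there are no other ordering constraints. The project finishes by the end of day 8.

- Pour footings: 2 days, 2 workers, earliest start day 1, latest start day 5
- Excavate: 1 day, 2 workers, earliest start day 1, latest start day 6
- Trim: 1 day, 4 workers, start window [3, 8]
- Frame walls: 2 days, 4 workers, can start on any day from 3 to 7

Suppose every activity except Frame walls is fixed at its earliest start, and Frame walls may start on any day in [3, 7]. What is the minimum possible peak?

Frame walls@3: d1:4  d2:2  d3:8  d4:4  d5:0  d6:0  d7:0  d8:0 → peak 8
Frame walls@4: d1:4  d2:2  d3:4  d4:4  d5:4  d6:0  d7:0  d8:0 → peak 4
Frame walls@5: d1:4  d2:2  d3:4  d4:0  d5:4  d6:4  d7:0  d8:0 → peak 4
Frame walls@6: d1:4  d2:2  d3:4  d4:0  d5:0  d6:4  d7:4  d8:0 → peak 4
Frame walls@7: d1:4  d2:2  d3:4  d4:0  d5:0  d6:0  d7:4  d8:4 → peak 4
Best is Frame walls@4, peak 4.

4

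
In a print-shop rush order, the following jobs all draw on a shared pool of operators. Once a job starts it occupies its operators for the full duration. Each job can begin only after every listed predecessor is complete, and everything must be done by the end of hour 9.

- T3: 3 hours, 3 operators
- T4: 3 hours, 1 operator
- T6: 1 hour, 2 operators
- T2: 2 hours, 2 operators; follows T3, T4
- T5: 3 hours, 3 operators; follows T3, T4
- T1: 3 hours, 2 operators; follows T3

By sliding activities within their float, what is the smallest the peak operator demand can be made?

4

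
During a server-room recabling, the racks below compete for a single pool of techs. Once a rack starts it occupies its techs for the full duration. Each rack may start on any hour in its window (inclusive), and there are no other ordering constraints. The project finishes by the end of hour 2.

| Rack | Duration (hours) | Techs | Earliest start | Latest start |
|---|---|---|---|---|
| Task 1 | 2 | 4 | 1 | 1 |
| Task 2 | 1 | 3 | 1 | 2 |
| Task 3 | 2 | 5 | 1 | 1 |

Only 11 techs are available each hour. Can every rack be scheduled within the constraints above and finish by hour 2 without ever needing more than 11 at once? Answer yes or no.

The minimum achievable peak is 12; 11 < 12, so no feasible schedule stays within the cap.

no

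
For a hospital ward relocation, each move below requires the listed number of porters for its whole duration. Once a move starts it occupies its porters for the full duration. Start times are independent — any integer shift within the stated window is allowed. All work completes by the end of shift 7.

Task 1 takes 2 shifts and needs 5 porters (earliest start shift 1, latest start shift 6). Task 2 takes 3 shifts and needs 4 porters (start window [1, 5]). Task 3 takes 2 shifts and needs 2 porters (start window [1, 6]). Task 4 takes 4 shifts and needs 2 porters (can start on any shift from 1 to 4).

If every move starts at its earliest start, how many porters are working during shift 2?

At early start, shift 2 has: Task 1, Task 2, Task 3, Task 4.
Demand: 5 + 4 + 2 + 2 = 13.

13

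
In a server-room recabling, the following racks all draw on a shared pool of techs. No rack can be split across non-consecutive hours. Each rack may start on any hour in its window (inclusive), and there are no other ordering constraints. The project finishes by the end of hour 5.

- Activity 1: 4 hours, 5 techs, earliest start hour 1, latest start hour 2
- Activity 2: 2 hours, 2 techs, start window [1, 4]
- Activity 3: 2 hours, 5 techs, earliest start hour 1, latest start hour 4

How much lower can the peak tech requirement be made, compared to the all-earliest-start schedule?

2

Early-start peak: h1:12  h2:12  h3:5  h4:5  h5:0 ⇒ 12.
Leveled (Activity 1@1, Activity 2@1, Activity 3@3): h1:7  h2:7  h3:10  h4:10  h5:0 ⇒ 10.
Reduction 12 − 10 = 2.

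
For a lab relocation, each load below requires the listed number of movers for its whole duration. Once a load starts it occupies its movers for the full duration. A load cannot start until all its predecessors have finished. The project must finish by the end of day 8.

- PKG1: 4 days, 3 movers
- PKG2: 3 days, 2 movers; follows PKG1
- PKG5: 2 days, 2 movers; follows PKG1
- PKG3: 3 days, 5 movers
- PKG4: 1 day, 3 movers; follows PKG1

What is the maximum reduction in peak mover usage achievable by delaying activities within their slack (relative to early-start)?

Early-start peak: d1:8  d2:8  d3:8  d4:3  d5:7  d6:4  d7:2  d8:0 ⇒ 8.
Leveled (PKG1@1, PKG2@5, PKG5@5, PKG3@1, PKG4@5): d1:8  d2:8  d3:8  d4:3  d5:7  d6:4  d7:2  d8:0 ⇒ 8.
Reduction 8 − 8 = 0.

0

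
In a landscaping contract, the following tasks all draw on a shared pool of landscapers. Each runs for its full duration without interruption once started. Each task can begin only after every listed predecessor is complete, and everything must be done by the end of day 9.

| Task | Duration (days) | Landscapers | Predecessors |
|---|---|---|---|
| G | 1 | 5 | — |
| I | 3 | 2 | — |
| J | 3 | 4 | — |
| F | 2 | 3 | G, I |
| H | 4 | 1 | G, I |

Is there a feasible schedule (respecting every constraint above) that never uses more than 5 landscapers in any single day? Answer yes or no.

Schedule G@1, I@2, J@5, F@8, H@5: d1:5  d2:2  d3:2  d4:2  d5:5  d6:5  d7:5  d8:4  d9:3 — peak 5 ≤ 5.

yes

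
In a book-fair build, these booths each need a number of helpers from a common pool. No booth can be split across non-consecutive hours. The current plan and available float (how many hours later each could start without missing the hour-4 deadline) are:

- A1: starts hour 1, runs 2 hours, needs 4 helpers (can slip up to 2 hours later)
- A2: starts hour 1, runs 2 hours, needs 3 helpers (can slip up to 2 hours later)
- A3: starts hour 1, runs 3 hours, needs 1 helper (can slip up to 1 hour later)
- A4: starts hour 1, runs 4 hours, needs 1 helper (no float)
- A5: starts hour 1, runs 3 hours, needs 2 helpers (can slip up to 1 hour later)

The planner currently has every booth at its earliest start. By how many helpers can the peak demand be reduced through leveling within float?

Early-start peak: h1:11  h2:11  h3:4  h4:1 ⇒ 11.
Leveled (A1@1, A2@3, A3@1, A4@1, A5@1): h1:8  h2:8  h3:7  h4:4 ⇒ 8.
Reduction 11 − 8 = 3.

3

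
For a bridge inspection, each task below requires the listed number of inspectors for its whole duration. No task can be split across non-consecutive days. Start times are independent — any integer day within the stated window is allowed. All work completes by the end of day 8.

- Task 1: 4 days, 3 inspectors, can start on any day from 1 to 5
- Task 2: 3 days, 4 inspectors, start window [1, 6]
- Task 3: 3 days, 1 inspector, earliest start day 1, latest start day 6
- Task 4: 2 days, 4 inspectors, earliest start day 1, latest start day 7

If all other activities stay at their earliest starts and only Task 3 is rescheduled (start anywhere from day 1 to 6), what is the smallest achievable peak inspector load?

11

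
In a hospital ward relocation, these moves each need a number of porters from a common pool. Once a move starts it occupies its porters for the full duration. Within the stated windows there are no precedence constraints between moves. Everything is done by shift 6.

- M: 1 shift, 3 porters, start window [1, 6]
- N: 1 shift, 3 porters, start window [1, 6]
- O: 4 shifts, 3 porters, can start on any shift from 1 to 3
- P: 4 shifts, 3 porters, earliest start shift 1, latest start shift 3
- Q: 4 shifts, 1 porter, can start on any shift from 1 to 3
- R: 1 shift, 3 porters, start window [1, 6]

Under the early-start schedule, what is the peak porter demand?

16

Early-start schedule: M@1, N@1, O@1, P@1, Q@1, R@1.
Load per shift: shift 1: 16, shift 2: 7, shift 3: 7, shift 4: 7, shift 5: 0, shift 6: 0.
Peak is 16.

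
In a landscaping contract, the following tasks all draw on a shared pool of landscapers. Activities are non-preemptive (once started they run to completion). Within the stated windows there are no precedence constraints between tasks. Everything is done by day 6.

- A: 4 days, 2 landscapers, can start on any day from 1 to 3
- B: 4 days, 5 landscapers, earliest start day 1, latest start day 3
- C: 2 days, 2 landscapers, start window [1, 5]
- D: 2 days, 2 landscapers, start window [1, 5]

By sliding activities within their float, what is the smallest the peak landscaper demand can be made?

7

Early-start (A@1, B@1, C@1, D@1) gives peak 11: d1:11  d2:11  d3:7  d4:7  d5:0  d6:0.
Shift C→5, D→5.
Schedule A@1, B@1, C@5, D@5: d1:7  d2:7  d3:7  d4:7  d5:4  d6:4 — peak 7.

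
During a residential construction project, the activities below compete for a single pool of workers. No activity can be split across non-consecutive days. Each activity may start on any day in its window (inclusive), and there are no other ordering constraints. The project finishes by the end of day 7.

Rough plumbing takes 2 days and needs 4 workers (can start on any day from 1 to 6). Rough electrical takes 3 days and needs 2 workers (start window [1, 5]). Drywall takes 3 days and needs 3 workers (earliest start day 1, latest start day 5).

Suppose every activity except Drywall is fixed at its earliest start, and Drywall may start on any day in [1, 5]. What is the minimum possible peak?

Drywall@1: d1:9  d2:9  d3:5  d4:0  d5:0  d6:0  d7:0 → peak 9
Drywall@2: d1:6  d2:9  d3:5  d4:3  d5:0  d6:0  d7:0 → peak 9
Drywall@3: d1:6  d2:6  d3:5  d4:3  d5:3  d6:0  d7:0 → peak 6
Drywall@4: d1:6  d2:6  d3:2  d4:3  d5:3  d6:3  d7:0 → peak 6
Drywall@5: d1:6  d2:6  d3:2  d4:0  d5:3  d6:3  d7:3 → peak 6
Best is Drywall@3, peak 6.

6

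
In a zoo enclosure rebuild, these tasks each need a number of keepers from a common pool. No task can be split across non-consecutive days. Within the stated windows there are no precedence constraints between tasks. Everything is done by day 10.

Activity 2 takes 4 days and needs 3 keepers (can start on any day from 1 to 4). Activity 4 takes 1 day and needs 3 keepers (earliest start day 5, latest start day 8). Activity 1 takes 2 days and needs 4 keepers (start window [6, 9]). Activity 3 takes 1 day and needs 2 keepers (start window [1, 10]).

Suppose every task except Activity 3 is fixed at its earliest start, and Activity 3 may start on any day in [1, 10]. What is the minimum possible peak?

4

Activity 3@1: d1:5  d2:3  d3:3  d4:3  d5:3  d6:4  d7:4  d8:0  d9:0  d10:0 → peak 5
Activity 3@2: d1:3  d2:5  d3:3  d4:3  d5:3  d6:4  d7:4  d8:0  d9:0  d10:0 → peak 5
Activity 3@3: d1:3  d2:3  d3:5  d4:3  d5:3  d6:4  d7:4  d8:0  d9:0  d10:0 → peak 5
Activity 3@4: d1:3  d2:3  d3:3  d4:5  d5:3  d6:4  d7:4  d8:0  d9:0  d10:0 → peak 5
Activity 3@5: d1:3  d2:3  d3:3  d4:3  d5:5  d6:4  d7:4  d8:0  d9:0  d10:0 → peak 5
Activity 3@6: d1:3  d2:3  d3:3  d4:3  d5:3  d6:6  d7:4  d8:0  d9:0  d10:0 → peak 6
Activity 3@7: d1:3  d2:3  d3:3  d4:3  d5:3  d6:4  d7:6  d8:0  d9:0  d10:0 → peak 6
Activity 3@8: d1:3  d2:3  d3:3  d4:3  d5:3  d6:4  d7:4  d8:2  d9:0  d10:0 → peak 4
Activity 3@9: d1:3  d2:3  d3:3  d4:3  d5:3  d6:4  d7:4  d8:0  d9:2  d10:0 → peak 4
Activity 3@10: d1:3  d2:3  d3:3  d4:3  d5:3  d6:4  d7:4  d8:0  d9:0  d10:2 → peak 4
Best is Activity 3@8, peak 4.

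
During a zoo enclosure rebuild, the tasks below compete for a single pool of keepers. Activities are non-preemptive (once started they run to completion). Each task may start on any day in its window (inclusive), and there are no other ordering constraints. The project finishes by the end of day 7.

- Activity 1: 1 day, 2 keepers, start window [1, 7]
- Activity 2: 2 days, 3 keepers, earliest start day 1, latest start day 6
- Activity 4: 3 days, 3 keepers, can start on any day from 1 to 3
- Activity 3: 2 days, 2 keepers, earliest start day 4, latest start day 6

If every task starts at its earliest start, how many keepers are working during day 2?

At early start, day 2 has: Activity 2, Activity 4.
Demand: 3 + 3 = 6.

6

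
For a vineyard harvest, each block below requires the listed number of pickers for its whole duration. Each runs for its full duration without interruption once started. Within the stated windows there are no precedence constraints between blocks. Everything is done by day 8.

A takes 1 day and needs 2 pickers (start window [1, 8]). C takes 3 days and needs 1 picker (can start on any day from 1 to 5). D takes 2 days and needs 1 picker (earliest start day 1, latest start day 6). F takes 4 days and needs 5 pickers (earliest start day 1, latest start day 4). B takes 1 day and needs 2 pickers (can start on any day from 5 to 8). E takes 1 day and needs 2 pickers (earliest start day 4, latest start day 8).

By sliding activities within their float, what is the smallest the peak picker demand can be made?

5

Early-start (A@1, C@1, D@1, F@1, B@5, E@4) gives peak 9: d1:9  d2:7  d3:6  d4:7  d5:2  d6:0  d7:0  d8:0.
Shift F→4, B→8, E→8.
Schedule A@1, C@1, D@1, F@4, B@8, E@8: d1:4  d2:2  d3:1  d4:5  d5:5  d6:5  d7:5  d8:4 — peak 5.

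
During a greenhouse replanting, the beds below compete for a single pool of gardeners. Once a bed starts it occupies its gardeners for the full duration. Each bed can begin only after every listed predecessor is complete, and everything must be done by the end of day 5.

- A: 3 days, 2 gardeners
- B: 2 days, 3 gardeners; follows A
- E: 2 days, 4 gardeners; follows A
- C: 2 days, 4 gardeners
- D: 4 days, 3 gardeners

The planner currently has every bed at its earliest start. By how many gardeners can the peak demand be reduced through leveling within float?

0

Early-start peak: d1:9  d2:9  d3:5  d4:10  d5:7 ⇒ 10.
Leveled (A@1, B@4, E@4, C@1, D@1): d1:9  d2:9  d3:5  d4:10  d5:7 ⇒ 10.
Reduction 10 − 10 = 0.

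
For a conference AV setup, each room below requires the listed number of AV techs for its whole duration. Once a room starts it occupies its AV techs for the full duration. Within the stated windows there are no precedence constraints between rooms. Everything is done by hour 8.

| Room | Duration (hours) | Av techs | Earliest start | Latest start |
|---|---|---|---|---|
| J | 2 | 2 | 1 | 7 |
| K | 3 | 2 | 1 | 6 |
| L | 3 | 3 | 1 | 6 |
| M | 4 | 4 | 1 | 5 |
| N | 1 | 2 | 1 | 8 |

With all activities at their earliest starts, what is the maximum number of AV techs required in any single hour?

13

Early-start schedule: J@1, K@1, L@1, M@1, N@1.
Load per hour: hour 1: 13, hour 2: 11, hour 3: 9, hour 4: 4, hour 5: 0, hour 6: 0, hour 7: 0, hour 8: 0.
Peak is 13.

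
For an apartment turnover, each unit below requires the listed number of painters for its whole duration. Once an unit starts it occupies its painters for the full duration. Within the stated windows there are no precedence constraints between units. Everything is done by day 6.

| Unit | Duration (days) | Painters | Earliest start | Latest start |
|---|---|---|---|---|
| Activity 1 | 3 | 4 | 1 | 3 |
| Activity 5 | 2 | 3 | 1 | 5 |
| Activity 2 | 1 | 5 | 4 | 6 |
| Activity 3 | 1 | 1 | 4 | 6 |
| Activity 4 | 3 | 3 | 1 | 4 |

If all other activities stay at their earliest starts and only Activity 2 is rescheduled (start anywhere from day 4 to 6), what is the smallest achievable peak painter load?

10

Activity 2@4: d1:10  d2:10  d3:7  d4:6  d5:0  d6:0 → peak 10
Activity 2@5: d1:10  d2:10  d3:7  d4:1  d5:5  d6:0 → peak 10
Activity 2@6: d1:10  d2:10  d3:7  d4:1  d5:0  d6:5 → peak 10
Best is Activity 2@4, peak 10.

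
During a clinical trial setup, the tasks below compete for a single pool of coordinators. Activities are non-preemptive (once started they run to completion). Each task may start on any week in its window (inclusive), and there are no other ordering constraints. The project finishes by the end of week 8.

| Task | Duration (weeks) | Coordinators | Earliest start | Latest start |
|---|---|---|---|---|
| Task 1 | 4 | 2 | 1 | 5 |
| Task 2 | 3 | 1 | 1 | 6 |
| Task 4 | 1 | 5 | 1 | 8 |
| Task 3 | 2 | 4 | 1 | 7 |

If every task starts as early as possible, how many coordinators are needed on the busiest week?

12

Early-start schedule: Task 1@1, Task 2@1, Task 4@1, Task 3@1.
Load per week: week 1: 12, week 2: 7, week 3: 3, week 4: 2, week 5: 0, week 6: 0, week 7: 0, week 8: 0.
Peak is 12.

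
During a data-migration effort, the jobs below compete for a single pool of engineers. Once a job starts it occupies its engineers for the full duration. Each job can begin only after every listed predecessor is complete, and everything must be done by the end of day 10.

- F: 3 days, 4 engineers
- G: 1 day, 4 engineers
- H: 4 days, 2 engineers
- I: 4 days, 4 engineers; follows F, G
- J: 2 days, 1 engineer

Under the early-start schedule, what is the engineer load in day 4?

6

At early start, day 4 has: H, I.
Demand: 2 + 4 = 6.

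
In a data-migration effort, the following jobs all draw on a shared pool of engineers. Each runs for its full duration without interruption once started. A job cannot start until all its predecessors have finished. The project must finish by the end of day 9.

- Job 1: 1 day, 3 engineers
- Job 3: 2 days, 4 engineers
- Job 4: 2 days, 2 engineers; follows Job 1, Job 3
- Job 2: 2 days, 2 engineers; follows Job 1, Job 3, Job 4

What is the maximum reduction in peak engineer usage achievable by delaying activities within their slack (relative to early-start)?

3

Early-start peak: d1:7  d2:4  d3:2  d4:2  d5:2  d6:2  d7:0  d8:0  d9:0 ⇒ 7.
Leveled (Job 1@1, Job 3@2, Job 4@4, Job 2@6): d1:3  d2:4  d3:4  d4:2  d5:2  d6:2  d7:2  d8:0  d9:0 ⇒ 4.
Reduction 7 − 4 = 3.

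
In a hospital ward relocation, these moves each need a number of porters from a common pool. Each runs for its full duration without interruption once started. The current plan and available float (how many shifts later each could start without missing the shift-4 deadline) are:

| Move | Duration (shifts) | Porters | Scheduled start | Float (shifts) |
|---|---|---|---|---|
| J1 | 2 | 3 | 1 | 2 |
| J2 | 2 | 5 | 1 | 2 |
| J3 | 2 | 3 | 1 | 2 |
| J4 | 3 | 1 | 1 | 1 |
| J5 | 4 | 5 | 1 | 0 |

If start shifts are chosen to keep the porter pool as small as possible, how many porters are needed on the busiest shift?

Early-start (J1@1, J2@1, J3@1, J4@1, J5@1) gives peak 17: s1:17  s2:17  s3:6  s4:5.
Shift J2→3.
Schedule J1@1, J2@3, J3@1, J4@1, J5@1: s1:12  s2:12  s3:11  s4:10 — peak 12.
Total porter-shifts = 45 over 4 shifts ⇒ peak ≥ ⌈45/4⌉ = 12, so 12 is optimal.

12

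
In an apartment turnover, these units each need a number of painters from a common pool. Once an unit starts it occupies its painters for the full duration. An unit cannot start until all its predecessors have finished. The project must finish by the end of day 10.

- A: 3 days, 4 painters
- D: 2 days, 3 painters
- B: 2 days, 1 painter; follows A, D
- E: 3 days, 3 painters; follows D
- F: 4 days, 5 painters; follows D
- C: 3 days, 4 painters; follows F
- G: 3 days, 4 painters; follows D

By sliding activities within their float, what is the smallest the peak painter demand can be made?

Early-start (A@1, D@1, B@4, E@3, F@3, C@7, G@3) gives peak 16: d1:7  d2:7  d3:16  d4:13  d5:13  d6:5  d7:4  d8:4  d9:4  d10:0.
Shift B→6, F→4, C→8, G→8.
Schedule A@1, D@1, B@6, E@3, F@4, C@8, G@8: d1:7  d2:7  d3:7  d4:8  d5:8  d6:6  d7:6  d8:8  d9:8  d10:8 — peak 8.
Total painter-days = 73 over 10 days ⇒ peak ≥ ⌈73/10⌉ = 8, so 8 is optimal.

8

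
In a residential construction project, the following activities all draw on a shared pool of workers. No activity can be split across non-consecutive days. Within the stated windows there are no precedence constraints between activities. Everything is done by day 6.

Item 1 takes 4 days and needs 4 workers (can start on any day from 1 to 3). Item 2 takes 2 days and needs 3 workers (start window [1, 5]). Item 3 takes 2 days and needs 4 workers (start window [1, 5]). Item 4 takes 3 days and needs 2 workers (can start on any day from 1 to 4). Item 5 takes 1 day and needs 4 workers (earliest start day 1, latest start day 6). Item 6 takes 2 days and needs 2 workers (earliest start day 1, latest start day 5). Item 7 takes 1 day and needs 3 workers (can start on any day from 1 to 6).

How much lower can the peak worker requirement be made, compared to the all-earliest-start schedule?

14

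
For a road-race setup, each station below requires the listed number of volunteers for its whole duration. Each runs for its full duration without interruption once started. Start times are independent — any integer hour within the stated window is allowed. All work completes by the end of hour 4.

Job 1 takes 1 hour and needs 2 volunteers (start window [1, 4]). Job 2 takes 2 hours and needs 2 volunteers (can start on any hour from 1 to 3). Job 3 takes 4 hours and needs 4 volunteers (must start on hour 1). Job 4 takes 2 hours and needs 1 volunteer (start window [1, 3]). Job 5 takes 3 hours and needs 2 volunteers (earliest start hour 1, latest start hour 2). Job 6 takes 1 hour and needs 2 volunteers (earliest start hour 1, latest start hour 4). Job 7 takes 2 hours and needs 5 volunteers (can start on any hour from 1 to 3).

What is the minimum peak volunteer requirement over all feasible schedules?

11

Early-start (Job 1@1, Job 2@1, Job 3@1, Job 4@1, Job 5@1, Job 6@1, Job 7@1) gives peak 18: h1:18  h2:14  h3:6  h4:4.
Shift Job 6→2, Job 7→3.
Schedule Job 1@1, Job 2@1, Job 3@1, Job 4@1, Job 5@1, Job 6@2, Job 7@3: h1:11  h2:11  h3:11  h4:9 — peak 11.
Total volunteer-hours = 42 over 4 hours ⇒ peak ≥ ⌈42/4⌉ = 11, so 11 is optimal.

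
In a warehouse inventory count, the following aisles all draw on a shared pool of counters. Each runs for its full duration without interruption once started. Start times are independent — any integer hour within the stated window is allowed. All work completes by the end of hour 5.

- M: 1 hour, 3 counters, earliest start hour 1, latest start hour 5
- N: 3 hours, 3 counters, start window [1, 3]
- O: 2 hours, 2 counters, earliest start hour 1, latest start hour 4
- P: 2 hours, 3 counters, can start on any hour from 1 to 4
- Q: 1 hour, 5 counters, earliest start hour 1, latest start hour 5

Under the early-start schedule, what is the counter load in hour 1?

16

At early start, hour 1 has: M, N, O, P, Q.
Demand: 3 + 3 + 2 + 3 + 5 = 16.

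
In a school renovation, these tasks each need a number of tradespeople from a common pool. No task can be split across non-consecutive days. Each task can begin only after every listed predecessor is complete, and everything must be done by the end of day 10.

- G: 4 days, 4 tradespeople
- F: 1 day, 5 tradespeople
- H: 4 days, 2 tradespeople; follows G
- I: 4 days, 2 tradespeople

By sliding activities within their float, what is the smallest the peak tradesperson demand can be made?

Early-start (G@1, F@1, H@5, I@1) gives peak 11: d1:11  d2:6  d3:6  d4:6  d5:2  d6:2  d7:2  d8:2  d9:0  d10:0.
Shift F→5, H→6, I→6.
Schedule G@1, F@5, H@6, I@6: d1:4  d2:4  d3:4  d4:4  d5:5  d6:4  d7:4  d8:4  d9:4  d10:0 — peak 5.

5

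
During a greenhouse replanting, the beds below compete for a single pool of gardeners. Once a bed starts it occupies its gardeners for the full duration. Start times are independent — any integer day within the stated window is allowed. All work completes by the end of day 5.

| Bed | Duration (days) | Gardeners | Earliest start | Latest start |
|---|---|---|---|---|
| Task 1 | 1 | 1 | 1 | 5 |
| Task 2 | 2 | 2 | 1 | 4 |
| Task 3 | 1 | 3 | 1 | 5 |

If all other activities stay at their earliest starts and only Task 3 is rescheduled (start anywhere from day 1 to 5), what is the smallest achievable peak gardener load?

3

Task 3@1: d1:6  d2:2  d3:0  d4:0  d5:0 → peak 6
Task 3@2: d1:3  d2:5  d3:0  d4:0  d5:0 → peak 5
Task 3@3: d1:3  d2:2  d3:3  d4:0  d5:0 → peak 3
Task 3@4: d1:3  d2:2  d3:0  d4:3  d5:0 → peak 3
Task 3@5: d1:3  d2:2  d3:0  d4:0  d5:3 → peak 3
Best is Task 3@3, peak 3.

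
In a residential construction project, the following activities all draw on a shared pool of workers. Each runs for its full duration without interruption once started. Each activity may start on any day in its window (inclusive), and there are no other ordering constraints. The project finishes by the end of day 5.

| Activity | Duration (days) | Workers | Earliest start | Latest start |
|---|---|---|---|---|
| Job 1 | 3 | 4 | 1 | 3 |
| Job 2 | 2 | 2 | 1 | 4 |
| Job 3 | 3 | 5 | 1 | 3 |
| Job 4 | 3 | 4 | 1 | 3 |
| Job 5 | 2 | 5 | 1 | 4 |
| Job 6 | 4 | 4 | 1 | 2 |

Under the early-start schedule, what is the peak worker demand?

24

Early-start schedule: Job 1@1, Job 2@1, Job 3@1, Job 4@1, Job 5@1, Job 6@1.
Load per day: day 1: 24, day 2: 24, day 3: 17, day 4: 4, day 5: 0.
Peak is 24.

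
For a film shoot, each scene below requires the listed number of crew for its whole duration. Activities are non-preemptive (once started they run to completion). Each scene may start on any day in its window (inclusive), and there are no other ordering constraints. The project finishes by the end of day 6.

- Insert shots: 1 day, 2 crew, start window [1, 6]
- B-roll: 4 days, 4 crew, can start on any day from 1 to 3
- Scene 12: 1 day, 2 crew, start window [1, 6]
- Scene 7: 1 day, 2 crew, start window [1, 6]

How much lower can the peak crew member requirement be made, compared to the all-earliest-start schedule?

Early-start peak: d1:10  d2:4  d3:4  d4:4  d5:0  d6:0 ⇒ 10.
Leveled (Insert shots@1, B-roll@2, Scene 12@1, Scene 7@6): d1:4  d2:4  d3:4  d4:4  d5:4  d6:2 ⇒ 4.
Reduction 10 − 4 = 6.

6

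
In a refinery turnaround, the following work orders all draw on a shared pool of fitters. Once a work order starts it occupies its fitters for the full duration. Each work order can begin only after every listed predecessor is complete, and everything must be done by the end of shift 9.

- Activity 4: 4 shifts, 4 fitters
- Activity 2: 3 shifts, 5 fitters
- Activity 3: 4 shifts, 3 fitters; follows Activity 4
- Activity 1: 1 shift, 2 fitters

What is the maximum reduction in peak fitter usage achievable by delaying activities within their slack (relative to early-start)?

3

Early-start peak: s1:11  s2:9  s3:9  s4:4  s5:3  s6:3  s7:3  s8:3  s9:0 ⇒ 11.
Leveled (Activity 4@1, Activity 2@5, Activity 3@5, Activity 1@1): s1:6  s2:4  s3:4  s4:4  s5:8  s6:8  s7:8  s8:3  s9:0 ⇒ 8.
Reduction 11 − 8 = 3.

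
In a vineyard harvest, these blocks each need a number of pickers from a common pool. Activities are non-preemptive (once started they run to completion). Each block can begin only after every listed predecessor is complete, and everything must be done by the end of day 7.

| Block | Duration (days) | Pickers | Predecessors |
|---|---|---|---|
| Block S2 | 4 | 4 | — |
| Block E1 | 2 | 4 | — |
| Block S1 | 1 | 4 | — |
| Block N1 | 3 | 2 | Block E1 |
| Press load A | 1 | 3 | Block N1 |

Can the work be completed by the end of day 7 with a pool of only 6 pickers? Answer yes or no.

no

The minimum achievable peak is 7; 6 < 7, so no feasible schedule stays within the cap.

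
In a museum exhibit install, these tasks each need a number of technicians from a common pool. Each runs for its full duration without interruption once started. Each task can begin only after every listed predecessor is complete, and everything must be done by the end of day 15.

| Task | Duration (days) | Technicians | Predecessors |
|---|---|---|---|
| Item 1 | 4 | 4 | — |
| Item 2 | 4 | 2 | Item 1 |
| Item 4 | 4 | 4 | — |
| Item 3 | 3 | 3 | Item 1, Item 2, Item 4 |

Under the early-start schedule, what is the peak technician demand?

8

Early-start schedule: Item 1@1, Item 2@5, Item 4@1, Item 3@9.
Load per day: day 1: 8, day 2: 8, day 3: 8, day 4: 8, day 5: 2, day 6: 2, day 7: 2, day 8: 2, day 9: 3, day 10: 3, day 11: 3, day 12: 0, day 13: 0, day 14: 0, day 15: 0.
Peak is 8.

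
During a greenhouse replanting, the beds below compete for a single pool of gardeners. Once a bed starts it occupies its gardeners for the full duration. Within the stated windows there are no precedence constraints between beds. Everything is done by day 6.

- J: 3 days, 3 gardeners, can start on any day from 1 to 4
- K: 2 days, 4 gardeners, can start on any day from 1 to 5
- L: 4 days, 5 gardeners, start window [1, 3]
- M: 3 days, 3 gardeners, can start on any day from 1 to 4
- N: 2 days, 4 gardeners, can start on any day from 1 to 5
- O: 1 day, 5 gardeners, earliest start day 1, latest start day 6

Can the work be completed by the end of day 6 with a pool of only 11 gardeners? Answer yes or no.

yes

Schedule J@1, K@1, L@3, M@1, N@4, O@6: d1:10  d2:10  d3:11  d4:9  d5:9  d6:10 — peak 11 ≤ 11.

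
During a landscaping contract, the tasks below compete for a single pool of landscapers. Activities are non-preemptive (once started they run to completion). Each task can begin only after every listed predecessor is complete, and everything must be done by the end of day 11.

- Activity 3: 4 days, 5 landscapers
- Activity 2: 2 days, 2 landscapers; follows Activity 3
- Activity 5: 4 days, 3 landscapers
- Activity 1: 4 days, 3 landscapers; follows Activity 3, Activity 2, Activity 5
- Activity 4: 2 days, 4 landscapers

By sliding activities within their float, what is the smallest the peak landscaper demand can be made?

8

Early-start (Activity 3@1, Activity 2@5, Activity 5@1, Activity 1@7, Activity 4@1) gives peak 12: d1:12  d2:12  d3:8  d4:8  d5:2  d6:2  d7:3  d8:3  d9:3  d10:3  d11:0.
Shift Activity 4→5.
Schedule Activity 3@1, Activity 2@5, Activity 5@1, Activity 1@7, Activity 4@5: d1:8  d2:8  d3:8  d4:8  d5:6  d6:6  d7:3  d8:3  d9:3  d10:3  d11:0 — peak 8.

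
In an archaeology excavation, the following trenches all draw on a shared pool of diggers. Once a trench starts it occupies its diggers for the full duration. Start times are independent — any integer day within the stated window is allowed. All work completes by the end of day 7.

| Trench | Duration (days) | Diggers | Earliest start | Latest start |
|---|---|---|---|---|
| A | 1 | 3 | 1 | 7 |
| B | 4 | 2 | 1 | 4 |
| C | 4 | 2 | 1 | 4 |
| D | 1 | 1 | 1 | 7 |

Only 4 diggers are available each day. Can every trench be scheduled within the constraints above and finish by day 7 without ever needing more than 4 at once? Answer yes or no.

yes

Schedule A@1, B@2, C@2, D@1: d1:4  d2:4  d3:4  d4:4  d5:4  d6:0  d7:0 — peak 4 ≤ 4.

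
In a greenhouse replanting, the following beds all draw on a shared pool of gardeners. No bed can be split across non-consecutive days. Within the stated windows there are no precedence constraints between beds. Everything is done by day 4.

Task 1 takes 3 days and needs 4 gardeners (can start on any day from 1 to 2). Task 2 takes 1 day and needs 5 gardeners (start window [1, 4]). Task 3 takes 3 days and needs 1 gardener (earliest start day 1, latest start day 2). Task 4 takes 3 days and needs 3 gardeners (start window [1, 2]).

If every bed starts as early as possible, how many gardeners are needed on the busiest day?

13

Early-start schedule: Task 1@1, Task 2@1, Task 3@1, Task 4@1.
Load per day: day 1: 13, day 2: 8, day 3: 8, day 4: 0.
Peak is 13.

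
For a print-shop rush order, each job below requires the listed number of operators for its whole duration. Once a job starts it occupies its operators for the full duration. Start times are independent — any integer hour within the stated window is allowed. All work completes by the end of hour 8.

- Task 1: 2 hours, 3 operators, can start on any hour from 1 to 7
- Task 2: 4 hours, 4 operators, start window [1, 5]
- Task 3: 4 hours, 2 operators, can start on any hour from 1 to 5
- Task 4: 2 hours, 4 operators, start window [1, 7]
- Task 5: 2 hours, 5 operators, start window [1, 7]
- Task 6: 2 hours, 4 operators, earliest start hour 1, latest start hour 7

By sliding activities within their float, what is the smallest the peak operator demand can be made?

8

Early-start (Task 1@1, Task 2@1, Task 3@1, Task 4@1, Task 5@1, Task 6@1) gives peak 22: h1:22  h2:22  h3:6  h4:6  h5:0  h6:0  h7:0  h8:0.
Shift Task 3→3, Task 4→7, Task 5→5, Task 6→7.
Schedule Task 1@1, Task 2@1, Task 3@3, Task 4@7, Task 5@5, Task 6@7: h1:7  h2:7  h3:6  h4:6  h5:7  h6:7  h7:8  h8:8 — peak 8.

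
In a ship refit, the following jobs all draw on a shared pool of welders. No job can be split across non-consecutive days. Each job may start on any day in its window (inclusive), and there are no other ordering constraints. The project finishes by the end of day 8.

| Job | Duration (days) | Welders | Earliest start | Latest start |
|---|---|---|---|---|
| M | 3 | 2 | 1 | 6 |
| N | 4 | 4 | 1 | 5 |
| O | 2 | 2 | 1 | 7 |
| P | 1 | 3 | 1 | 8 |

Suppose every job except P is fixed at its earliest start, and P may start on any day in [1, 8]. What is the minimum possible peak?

P@1: d1:11  d2:8  d3:6  d4:4  d5:0  d6:0  d7:0  d8:0 → peak 11
P@2: d1:8  d2:11  d3:6  d4:4  d5:0  d6:0  d7:0  d8:0 → peak 11
P@3: d1:8  d2:8  d3:9  d4:4  d5:0  d6:0  d7:0  d8:0 → peak 9
P@4: d1:8  d2:8  d3:6  d4:7  d5:0  d6:0  d7:0  d8:0 → peak 8
P@5: d1:8  d2:8  d3:6  d4:4  d5:3  d6:0  d7:0  d8:0 → peak 8
P@6: d1:8  d2:8  d3:6  d4:4  d5:0  d6:3  d7:0  d8:0 → peak 8
P@7: d1:8  d2:8  d3:6  d4:4  d5:0  d6:0  d7:3  d8:0 → peak 8
P@8: d1:8  d2:8  d3:6  d4:4  d5:0  d6:0  d7:0  d8:3 → peak 8
Best is P@4, peak 8.

8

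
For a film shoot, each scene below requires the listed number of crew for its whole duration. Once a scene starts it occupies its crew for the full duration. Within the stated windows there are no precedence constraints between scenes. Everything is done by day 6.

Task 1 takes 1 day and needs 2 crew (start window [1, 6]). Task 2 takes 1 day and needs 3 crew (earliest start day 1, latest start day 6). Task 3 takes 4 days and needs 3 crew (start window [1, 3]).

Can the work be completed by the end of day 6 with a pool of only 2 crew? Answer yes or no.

no

Total crew member-days = 17; over 6 days the average is 17/6 > 2, so some day must exceed 2.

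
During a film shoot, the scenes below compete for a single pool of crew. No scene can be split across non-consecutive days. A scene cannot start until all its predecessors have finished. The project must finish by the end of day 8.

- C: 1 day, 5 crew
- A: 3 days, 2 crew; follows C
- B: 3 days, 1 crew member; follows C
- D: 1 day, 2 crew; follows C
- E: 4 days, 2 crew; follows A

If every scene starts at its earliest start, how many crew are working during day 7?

2

At early start, day 7 has: E.
Demand: 2 = 2.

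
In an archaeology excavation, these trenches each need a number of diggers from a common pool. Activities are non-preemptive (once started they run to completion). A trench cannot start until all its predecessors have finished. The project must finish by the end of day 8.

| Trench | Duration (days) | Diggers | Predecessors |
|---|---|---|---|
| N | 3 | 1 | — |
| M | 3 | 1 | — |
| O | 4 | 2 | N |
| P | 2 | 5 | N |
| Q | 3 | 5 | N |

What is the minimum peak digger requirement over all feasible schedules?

Early-start (N@1, M@1, O@4, P@4, Q@4) gives peak 12: d1:2  d2:2  d3:2  d4:12  d5:12  d6:7  d7:2  d8:0.
Shift Q→6.
Schedule N@1, M@1, O@4, P@4, Q@6: d1:2  d2:2  d3:2  d4:7  d5:7  d6:7  d7:7  d8:5 — peak 7.

7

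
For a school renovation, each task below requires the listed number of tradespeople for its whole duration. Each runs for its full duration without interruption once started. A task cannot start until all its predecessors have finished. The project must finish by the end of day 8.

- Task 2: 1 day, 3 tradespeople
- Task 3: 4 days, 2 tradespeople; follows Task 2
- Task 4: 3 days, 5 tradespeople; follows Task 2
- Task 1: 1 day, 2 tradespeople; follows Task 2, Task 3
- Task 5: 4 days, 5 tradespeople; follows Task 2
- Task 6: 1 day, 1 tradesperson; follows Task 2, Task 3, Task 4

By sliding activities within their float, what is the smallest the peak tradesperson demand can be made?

7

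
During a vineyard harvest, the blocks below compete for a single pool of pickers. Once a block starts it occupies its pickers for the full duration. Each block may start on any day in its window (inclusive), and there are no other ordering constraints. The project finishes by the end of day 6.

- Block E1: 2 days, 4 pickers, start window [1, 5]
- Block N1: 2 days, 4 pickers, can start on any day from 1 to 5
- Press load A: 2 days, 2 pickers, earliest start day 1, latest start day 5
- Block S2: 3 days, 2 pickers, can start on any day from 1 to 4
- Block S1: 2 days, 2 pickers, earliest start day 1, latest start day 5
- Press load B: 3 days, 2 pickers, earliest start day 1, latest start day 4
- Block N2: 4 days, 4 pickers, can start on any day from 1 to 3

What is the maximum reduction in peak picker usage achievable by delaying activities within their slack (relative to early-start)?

10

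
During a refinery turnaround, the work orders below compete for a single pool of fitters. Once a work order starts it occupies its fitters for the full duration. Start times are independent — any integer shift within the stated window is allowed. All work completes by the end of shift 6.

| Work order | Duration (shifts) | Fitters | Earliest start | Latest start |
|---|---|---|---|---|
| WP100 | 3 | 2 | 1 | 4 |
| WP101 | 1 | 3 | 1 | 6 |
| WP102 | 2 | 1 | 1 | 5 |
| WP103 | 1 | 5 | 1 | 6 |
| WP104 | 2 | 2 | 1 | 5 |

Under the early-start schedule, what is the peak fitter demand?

13

Early-start schedule: WP100@1, WP101@1, WP102@1, WP103@1, WP104@1.
Load per shift: shift 1: 13, shift 2: 5, shift 3: 2, shift 4: 0, shift 5: 0, shift 6: 0.
Peak is 13.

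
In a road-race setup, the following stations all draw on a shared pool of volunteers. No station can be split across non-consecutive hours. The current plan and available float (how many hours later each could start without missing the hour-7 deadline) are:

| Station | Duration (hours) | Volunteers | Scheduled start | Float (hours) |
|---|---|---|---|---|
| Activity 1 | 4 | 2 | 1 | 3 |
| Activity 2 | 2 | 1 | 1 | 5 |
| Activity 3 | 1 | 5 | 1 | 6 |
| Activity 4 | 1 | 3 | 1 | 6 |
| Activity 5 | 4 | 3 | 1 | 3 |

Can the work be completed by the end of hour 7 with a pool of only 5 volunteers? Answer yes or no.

Schedule Activity 1@1, Activity 2@5, Activity 3@7, Activity 4@1, Activity 5@2: h1:5  h2:5  h3:5  h4:5  h5:4  h6:1  h7:5 — peak 5 ≤ 5.

yes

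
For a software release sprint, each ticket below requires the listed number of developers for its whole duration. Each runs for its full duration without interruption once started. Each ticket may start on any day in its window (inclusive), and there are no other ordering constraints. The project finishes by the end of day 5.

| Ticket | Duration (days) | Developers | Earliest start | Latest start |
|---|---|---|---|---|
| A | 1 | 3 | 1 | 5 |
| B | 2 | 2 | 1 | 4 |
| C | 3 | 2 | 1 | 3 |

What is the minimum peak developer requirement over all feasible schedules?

Early-start (A@1, B@1, C@1) gives peak 7: d1:7  d2:4  d3:2  d4:0  d5:0.
Shift B→2, C→2.
Schedule A@1, B@2, C@2: d1:3  d2:4  d3:4  d4:2  d5:0 — peak 4.

4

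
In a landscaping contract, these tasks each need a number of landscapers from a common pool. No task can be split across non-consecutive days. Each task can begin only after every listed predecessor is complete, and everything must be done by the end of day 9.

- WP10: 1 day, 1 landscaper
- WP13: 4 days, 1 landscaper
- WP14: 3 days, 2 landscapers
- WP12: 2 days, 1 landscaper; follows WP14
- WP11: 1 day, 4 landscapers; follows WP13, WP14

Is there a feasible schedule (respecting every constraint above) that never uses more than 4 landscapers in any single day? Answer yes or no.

Schedule WP10@1, WP13@1, WP14@1, WP12@4, WP11@6: d1:4  d2:3  d3:3  d4:2  d5:1  d6:4  d7:0  d8:0  d9:0 — peak 4 ≤ 4.

yes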